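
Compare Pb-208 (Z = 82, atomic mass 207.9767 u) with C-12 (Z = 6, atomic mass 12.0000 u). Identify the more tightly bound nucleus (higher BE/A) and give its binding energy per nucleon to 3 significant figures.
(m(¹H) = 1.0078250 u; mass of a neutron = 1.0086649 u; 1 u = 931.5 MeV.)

Pb-208: Σm = 82(1.0078250) + 126(1.0086649) = 209.7334274 u; Δm = 1.7567274 u; E_B = 1636.4 MeV; E_B/A = 7.867 MeV
C-12: Σm = 6(1.0078250) + 6(1.0086649) = 12.0989394 u; Δm = 0.0989394 u; E_B = 92.162 MeV; E_B/A = 7.680 MeV
Pb-208 has the higher binding energy per nucleon, so it is the more tightly bound nucleus.

Pb-208; 7.87 MeV/nucleon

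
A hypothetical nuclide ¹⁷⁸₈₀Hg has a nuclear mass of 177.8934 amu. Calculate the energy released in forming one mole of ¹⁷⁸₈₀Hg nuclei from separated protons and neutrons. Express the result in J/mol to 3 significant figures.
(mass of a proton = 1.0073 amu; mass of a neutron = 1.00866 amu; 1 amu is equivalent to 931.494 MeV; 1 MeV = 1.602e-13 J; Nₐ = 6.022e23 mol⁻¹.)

1.38e+14 J/mol

The nucleus contains 80 protons and 178 − 80 = 98 neutrons.
Mass of separated nucleons = 80(1.0073) + 98(1.00866) = 80.5840 + 98.84868 = 179.43268 amu
Δm = 179.43268 − 177.8934 = 1.53928 amu
E_B = 1.53928 × 931.494 = 1433.83 MeV
Per nucleus in joules: 1433.83 MeV × 1.602e-13 J/MeV = 2.2970e-10 J
Per mole: 2.2970e-10 J × 6.022e23 mol⁻¹ = 1.3833e+14 J/mol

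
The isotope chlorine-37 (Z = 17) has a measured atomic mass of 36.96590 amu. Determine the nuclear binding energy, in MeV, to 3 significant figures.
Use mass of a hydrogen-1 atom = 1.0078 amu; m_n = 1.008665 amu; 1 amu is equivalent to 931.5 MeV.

With 17 protons and 20 neutrons (A = 37):
Total constituent mass: 17 × 1.0078 + 20 × 1.008665 = 37.305900 amu
The mass defect is 37.305900 − 36.96590 = 0.340000 amu.
Binding energy = Δm·c² = 0.340000 × 931.5 MeV/amu = 316.710 MeV

317 MeV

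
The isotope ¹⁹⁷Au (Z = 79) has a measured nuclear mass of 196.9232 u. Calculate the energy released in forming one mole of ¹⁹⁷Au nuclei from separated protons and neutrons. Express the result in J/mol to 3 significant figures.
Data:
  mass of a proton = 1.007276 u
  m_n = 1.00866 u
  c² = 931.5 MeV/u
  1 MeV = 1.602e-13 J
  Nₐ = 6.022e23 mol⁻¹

Σm = 79·m_p + 118·m_n = 79.574804 + 119.02188 = 198.596684 u
The mass defect is 198.596684 − 196.9232 = 1.673484 u.
E_B = 1.673484 × 931.5 = 1558.85 MeV
Per nucleus in joules: 1558.85 MeV × 1.602e-13 J/MeV = 2.4973e-10 J
Per mole: 2.4973e-10 J × 6.022e23 mol⁻¹ = 1.5039e+14 J/mol

1.50e+14 J/mol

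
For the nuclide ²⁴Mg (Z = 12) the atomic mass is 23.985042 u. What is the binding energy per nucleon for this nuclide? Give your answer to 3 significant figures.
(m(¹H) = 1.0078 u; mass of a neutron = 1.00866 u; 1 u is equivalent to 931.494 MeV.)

Z = 12, so N = A − Z = 24 − 12 = 12.
Total constituent mass: 12 × 1.0078 + 12 × 1.00866 = 24.19752 u
Δm = 24.19752 − 23.985042 = 0.212478 u
Converting to energy: 0.212478 u × 931.494 MeV/u = 197.922 MeV
Per nucleon: 197.922 / 24 = 8.247 MeV

8.25 MeV/nucleon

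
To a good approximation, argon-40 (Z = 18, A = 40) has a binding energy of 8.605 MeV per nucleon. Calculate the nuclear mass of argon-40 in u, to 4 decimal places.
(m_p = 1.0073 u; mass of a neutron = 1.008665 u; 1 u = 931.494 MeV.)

39.9525 u

Total binding energy = 40 × 8.605 = 344.200 MeV
Mass defect = 344.200 MeV / (931.494 MeV/u) = 0.369514 u
Constituent mass = 18(1.0073) + 22(1.008665) = 40.322030 u
Nuclear mass = 40.322030 − 0.369514 = 39.952516 u ≈ 39.9525 u (to 4 decimal places)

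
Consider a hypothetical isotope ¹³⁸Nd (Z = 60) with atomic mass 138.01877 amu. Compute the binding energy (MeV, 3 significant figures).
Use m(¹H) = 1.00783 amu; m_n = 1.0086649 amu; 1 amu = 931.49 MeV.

1050 MeV

Mass of separated nucleons = 60(1.00783) + 78(1.0086649) = 60.46980 + 78.6758622 = 139.1456622 amu
Mass defect Δm = 139.1456622 − 138.01877 = 1.1268922 amu
E_B = 1.1268922 × 931.49 = 1049.69 MeV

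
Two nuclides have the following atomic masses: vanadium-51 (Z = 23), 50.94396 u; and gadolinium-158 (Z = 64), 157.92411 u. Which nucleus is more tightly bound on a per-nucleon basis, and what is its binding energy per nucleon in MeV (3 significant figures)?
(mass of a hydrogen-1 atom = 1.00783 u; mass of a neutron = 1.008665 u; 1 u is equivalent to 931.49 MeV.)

vanadium-51; 8.74 MeV/nucleon

vanadium-51: Σm = 23(1.00783) + 28(1.008665) = 51.422710 u; Δm = 0.478750 u; E_B = 445.95 MeV; E_B/A = 8.744 MeV
gadolinium-158: Σm = 64(1.00783) + 94(1.008665) = 159.315630 u; Δm = 1.391520 u; E_B = 1296.2 MeV; E_B/A = 8.204 MeV
vanadium-51 has the higher binding energy per nucleon, so it is the more tightly bound nucleus.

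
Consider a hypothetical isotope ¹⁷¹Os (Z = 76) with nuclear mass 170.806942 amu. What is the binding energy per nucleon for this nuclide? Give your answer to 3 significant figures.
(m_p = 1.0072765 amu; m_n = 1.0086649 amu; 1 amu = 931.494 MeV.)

The nucleus contains 76 protons and 171 − 76 = 95 neutrons.
Mass of separated nucleons = 76(1.0072765) + 95(1.0086649) = 76.5530140 + 95.8231655 = 172.3761795 amu
The mass defect is 172.3761795 − 170.806942 = 1.5692375 amu.
Converting to energy: 1.5692375 amu × 931.494 MeV/amu = 1461.74 MeV
Per nucleon: 1461.74 / 171 = 8.548 MeV

8.55 MeV/nucleon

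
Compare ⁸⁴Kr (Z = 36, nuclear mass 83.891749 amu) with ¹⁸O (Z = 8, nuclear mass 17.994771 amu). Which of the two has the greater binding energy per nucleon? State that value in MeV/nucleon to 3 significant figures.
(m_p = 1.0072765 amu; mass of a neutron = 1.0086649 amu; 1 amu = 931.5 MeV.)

⁸⁴Kr; 8.72 MeV/nucleon

⁸⁴Kr: Σm = 36(1.0072765) + 48(1.0086649) = 84.6778692 amu; Δm = 0.7861202 amu; E_B = 732.27 MeV; E_B/A = 8.718 MeV
¹⁸O: Σm = 8(1.0072765) + 10(1.0086649) = 18.1448610 amu; Δm = 0.1500900 amu; E_B = 139.81 MeV; E_B/A = 7.767 MeV
⁸⁴Kr has the higher binding energy per nucleon, so it is the more tightly bound nucleus.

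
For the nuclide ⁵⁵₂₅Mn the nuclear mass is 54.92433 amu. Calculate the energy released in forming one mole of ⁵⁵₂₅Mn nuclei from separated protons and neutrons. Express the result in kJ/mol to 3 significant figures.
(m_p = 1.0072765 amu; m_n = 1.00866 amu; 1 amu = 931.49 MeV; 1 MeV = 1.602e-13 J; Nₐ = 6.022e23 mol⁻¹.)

Z = 25, so N = A − Z = 55 − 25 = 30.
Σm = 25·m_p + 30·m_n = 25.1819125 + 30.25980 = 55.4417125 amu
The mass defect is 55.4417125 − 54.92433 = 0.5173825 amu.
Binding energy = Δm·c² = 0.5173825 × 931.49 MeV/amu = 481.937 MeV
Per nucleus in joules: 481.937 MeV × 1.602e-13 J/MeV = 7.7206e-11 J
Per mole: 7.7206e-11 J × 6.022e23 mol⁻¹ = 4.6493e+13 J/mol

4.65e+10 kJ/mol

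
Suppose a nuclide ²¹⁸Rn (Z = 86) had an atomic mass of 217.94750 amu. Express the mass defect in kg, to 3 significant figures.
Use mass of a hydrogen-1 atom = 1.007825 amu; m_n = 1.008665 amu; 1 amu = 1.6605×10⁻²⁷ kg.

3.10e-27 kg

With 86 protons and 132 neutrons (A = 218):
Σm = 86·m(¹H) + 132·m_n = 86.672950 + 133.143780 = 219.816730 amu
Mass defect Δm = 219.816730 − 217.94750 = 1.869230 amu
In SI units: 1.869230 amu × 1.6605×10⁻²⁷ kg/amu = 3.1039e-27 kg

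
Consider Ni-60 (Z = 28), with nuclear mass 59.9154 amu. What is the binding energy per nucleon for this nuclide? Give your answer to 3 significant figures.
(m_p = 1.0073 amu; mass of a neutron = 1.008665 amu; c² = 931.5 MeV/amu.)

8.79 MeV/nucleon

With 28 protons and 32 neutrons (A = 60):
Σm = 28·m_p + 32·m_n = 28.2044 + 32.277280 = 60.481680 amu
Δm = 60.481680 − 59.9154 = 0.566280 amu
Converting to energy: 0.566280 amu × 931.5 MeV/amu = 527.4898 MeV
Dividing by A = 60 gives 8.791 MeV per nucleon.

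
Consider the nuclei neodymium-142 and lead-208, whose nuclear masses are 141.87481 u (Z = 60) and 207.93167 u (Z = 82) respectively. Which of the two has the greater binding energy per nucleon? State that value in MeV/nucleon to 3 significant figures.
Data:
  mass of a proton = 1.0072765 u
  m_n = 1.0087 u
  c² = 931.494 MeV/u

neodymium-142: Σm = 60(1.0072765) + 82(1.0087) = 143.1499900 u; Δm = 1.2751800 u; E_B = 1187.82 MeV; E_B/A = 8.3649 MeV
lead-208: Σm = 82(1.0072765) + 126(1.0087) = 209.6928730 u; Δm = 1.7612030 u; E_B = 1640.55 MeV; E_B/A = 7.887 MeV
neodymium-142 has the higher binding energy per nucleon, so it is the more tightly bound nucleus.

neodymium-142; 8.36 MeV/nucleon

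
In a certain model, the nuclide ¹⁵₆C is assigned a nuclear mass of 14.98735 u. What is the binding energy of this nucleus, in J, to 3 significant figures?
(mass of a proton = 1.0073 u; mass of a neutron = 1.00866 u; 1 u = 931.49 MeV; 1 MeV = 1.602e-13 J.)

2.01e-11 J

The nucleus contains 6 protons and 15 − 6 = 9 neutrons.
Total constituent mass: 6 × 1.0073 + 9 × 1.00866 = 15.12174 u
Mass defect Δm = 15.12174 − 14.98735 = 0.13439 u
Converting to energy: 0.13439 u × 931.49 MeV/u = 125.183 MeV
In joules: 125.183 MeV × 1.602e-13 J/MeV = 2.0054e-11 J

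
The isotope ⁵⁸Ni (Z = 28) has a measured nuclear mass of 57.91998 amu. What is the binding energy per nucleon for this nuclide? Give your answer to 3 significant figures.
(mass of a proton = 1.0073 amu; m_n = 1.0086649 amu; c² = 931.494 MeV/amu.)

Total constituent mass: 28 × 1.0073 + 30 × 1.0086649 = 58.4643470 amu
The mass defect is 58.4643470 − 57.91998 = 0.5443670 amu.
E_B = 0.5443670 × 931.494 = 507.075 MeV
BE/A = 507.075 MeV / 58 = 8.743 MeV/nucleon

8.74 MeV/nucleon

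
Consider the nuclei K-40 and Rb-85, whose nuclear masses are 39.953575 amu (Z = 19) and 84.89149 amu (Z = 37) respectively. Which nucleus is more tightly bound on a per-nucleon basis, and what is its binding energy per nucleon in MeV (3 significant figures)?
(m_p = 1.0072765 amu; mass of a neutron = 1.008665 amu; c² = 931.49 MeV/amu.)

K-40: Σm = 19(1.0072765) + 21(1.008665) = 40.3202185 amu; Δm = 0.3666435 amu; E_B = 341.52 MeV; E_B/A = 8.538 MeV
Rb-85: Σm = 37(1.0072765) + 48(1.008665) = 85.6851505 amu; Δm = 0.7936605 amu; E_B = 739.287 MeV; E_B/A = 8.697 MeV
Rb-85 has the higher binding energy per nucleon, so it is the more tightly bound nucleus.

Rb-85; 8.70 MeV/nucleon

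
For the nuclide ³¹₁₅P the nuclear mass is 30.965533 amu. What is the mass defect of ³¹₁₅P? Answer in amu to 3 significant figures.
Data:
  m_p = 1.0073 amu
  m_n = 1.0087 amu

Total constituent mass: 15 × 1.0073 + 16 × 1.0087 = 31.2487 amu
The mass defect is 31.2487 − 30.965533 = 0.283167 amu.

0.283 amu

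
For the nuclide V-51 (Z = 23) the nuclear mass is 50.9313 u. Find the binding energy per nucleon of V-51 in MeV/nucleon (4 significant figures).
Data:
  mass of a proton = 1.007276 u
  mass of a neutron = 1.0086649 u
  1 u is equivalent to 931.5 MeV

8.743 MeV/nucleon

The nucleus contains 23 protons and 51 − 23 = 28 neutrons.
Mass of separated nucleons = 23(1.007276) + 28(1.0086649) = 23.167348 + 28.2426172 = 51.4099652 u
Mass defect Δm = 51.4099652 − 50.9313 = 0.4786652 u
Binding energy = Δm·c² = 0.4786652 × 931.5 MeV/u = 445.877 MeV
BE/A = 445.877 MeV / 51 = 8.743 MeV/nucleon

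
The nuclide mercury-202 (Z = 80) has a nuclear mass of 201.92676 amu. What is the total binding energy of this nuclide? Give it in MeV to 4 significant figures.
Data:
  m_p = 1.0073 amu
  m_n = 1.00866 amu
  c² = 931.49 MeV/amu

1596 MeV

Z = 80, so N = A − Z = 202 − 80 = 122.
Total constituent mass: 80 × 1.0073 + 122 × 1.00866 = 203.64052 amu
Δm = 203.64052 − 201.92676 = 1.71376 amu
Binding energy = Δm·c² = 1.71376 × 931.49 MeV/amu = 1596.35 MeV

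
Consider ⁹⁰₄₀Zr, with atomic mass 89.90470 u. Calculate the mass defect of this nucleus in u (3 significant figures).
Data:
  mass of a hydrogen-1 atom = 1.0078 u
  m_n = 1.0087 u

0.842 u

With 40 protons and 50 neutrons (A = 90):
Mass of separated nucleons = 40(1.0078) + 50(1.0087) = 40.3120 + 50.4350 = 90.7470 u
Δm = 90.7470 − 89.90470 = 0.84230 u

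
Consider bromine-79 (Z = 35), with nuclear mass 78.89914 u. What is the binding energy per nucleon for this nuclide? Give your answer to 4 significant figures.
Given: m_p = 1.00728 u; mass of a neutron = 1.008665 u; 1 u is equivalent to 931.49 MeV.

8.689 MeV/nucleon

The nucleus contains 35 protons and 79 − 35 = 44 neutrons.
Total constituent mass: 35 × 1.00728 + 44 × 1.008665 = 79.636060 u
Mass defect Δm = 79.636060 − 78.89914 = 0.736920 u
E_B = 0.736920 × 931.49 = 686.434 MeV
Per nucleon: 686.434 / 79 = 8.689 MeV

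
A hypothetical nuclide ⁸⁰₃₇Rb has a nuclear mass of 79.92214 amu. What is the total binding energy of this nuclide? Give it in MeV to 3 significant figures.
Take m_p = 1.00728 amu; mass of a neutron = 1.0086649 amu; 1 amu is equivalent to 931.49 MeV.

670 MeV

With 37 protons and 43 neutrons (A = 80):
Total constituent mass: 37 × 1.00728 + 43 × 1.0086649 = 80.6419507 amu
Δm = 80.6419507 − 79.92214 = 0.7198107 amu
Binding energy = Δm·c² = 0.7198107 × 931.49 MeV/amu = 670.496 MeV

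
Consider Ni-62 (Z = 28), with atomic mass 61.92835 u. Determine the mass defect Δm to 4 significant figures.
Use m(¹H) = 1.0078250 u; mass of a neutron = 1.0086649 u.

0.5854 u

Σm = 28·m(¹H) + 34·m_n = 28.2191000 + 34.2946066 = 62.5137066 u
Mass defect Δm = 62.5137066 − 61.92835 = 0.5853566 u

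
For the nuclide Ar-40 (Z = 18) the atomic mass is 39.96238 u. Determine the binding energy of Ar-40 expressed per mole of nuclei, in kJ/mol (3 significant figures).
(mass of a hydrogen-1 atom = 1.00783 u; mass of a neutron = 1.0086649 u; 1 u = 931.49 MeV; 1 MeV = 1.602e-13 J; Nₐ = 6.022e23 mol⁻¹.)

3.32e+10 kJ/mol

The nucleus contains 18 protons and 40 − 18 = 22 neutrons.
Total constituent mass: 18 × 1.00783 + 22 × 1.0086649 = 40.3315678 u
Δm = 40.3315678 − 39.96238 = 0.3691878 u
E_B = 0.3691878 × 931.49 = 343.895 MeV
Per nucleus in joules: 343.895 MeV × 1.602e-13 J/MeV = 5.5092e-11 J
Per mole: 5.5092e-11 J × 6.022e23 mol⁻¹ = 3.3176e+13 J/mol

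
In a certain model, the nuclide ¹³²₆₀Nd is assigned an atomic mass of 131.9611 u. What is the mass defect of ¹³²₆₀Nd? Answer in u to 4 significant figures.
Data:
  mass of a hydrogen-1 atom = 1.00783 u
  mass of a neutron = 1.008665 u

1.133 u

Total constituent mass: 60 × 1.00783 + 72 × 1.008665 = 133.093680 u
Δm = 133.093680 − 131.9611 = 1.132580 u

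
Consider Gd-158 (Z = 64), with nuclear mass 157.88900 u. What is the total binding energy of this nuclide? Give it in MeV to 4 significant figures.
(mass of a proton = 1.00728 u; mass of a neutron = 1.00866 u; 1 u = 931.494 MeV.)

1296 MeV

Mass of separated nucleons = 64(1.00728) + 94(1.00866) = 64.46592 + 94.81404 = 159.27996 u
Δm = 159.27996 − 157.88900 = 1.39096 u
Converting to energy: 1.39096 u × 931.494 MeV/u = 1295.67 MeV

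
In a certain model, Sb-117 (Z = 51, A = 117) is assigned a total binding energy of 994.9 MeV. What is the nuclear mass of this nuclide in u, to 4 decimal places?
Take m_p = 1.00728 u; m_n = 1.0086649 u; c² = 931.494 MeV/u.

Mass defect = 994.9 MeV / (931.494 MeV/u) = 1.068069 u
Constituent mass = 51(1.00728) + 66(1.0086649) = 117.9431634 u
Nuclear mass = 117.9431634 − 1.068069 = 116.8750944 u ≈ 116.8751 u (to 4 decimal places)

116.8751 u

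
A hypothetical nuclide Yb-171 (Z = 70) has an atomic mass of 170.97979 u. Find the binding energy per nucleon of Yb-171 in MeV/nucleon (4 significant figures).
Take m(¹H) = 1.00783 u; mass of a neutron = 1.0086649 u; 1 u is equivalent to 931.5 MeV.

Σm = 70·m(¹H) + 101·m_n = 70.54810 + 101.8751549 = 172.4232549 u
Δm = 172.4232549 − 170.97979 = 1.4434649 u
E_B = 1.4434649 × 931.5 = 1344.59 MeV
Per nucleon: 1344.59 / 171 = 7.863 MeV

7.863 MeV/nucleon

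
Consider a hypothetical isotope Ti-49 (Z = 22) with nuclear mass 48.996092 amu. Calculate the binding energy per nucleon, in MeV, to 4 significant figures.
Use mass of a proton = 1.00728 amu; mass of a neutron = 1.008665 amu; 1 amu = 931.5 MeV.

7.566 MeV/nucleon

Total constituent mass: 22 × 1.00728 + 27 × 1.008665 = 49.394115 amu
Mass defect Δm = 49.394115 − 48.996092 = 0.398023 amu
E_B = 0.398023 × 931.5 = 370.758 MeV
BE/A = 370.758 MeV / 49 = 7.566 MeV/nucleon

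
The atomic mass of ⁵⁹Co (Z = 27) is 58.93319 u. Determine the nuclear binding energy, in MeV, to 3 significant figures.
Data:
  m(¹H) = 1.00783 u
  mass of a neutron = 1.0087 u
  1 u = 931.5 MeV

518 MeV

Mass of separated nucleons = 27(1.00783) + 32(1.0087) = 27.21141 + 32.2784 = 59.48981 u
Δm = 59.48981 − 58.93319 = 0.55662 u
E_B = 0.55662 × 931.5 = 518.492 MeV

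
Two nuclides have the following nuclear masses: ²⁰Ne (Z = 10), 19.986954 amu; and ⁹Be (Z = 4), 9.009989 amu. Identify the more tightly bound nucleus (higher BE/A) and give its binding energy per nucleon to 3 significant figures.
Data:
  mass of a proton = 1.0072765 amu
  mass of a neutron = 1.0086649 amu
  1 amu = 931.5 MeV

²⁰Ne: Σm = 10(1.0072765) + 10(1.0086649) = 20.1594140 amu; Δm = 0.1724600 amu; E_B = 160.646 MeV; E_B/A = 8.032 MeV
⁹Be: Σm = 4(1.0072765) + 5(1.0086649) = 9.0724305 amu; Δm = 0.0624415 amu; E_B = 58.164 MeV; E_B/A = 6.463 MeV
²⁰Ne has the higher binding energy per nucleon, so it is the more tightly bound nucleus.

²⁰Ne; 8.03 MeV/nucleon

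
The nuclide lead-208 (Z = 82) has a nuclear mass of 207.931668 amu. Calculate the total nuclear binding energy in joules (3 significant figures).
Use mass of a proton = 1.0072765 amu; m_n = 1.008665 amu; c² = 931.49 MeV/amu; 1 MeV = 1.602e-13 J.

Mass of separated nucleons = 82(1.0072765) + 126(1.008665) = 82.5966730 + 127.091790 = 209.6884630 amu
Mass defect Δm = 209.6884630 − 207.931668 = 1.7567950 amu
Converting to energy: 1.7567950 amu × 931.49 MeV/amu = 1636.44 MeV
In joules: 1636.44 MeV × 1.602e-13 J/MeV = 2.6216e-10 J

2.62e-10 J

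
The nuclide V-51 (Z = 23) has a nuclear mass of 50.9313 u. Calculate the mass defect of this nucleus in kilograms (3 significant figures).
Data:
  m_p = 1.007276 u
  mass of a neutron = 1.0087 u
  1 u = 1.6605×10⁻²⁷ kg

The nucleus contains 23 protons and 51 − 23 = 28 neutrons.
Mass of separated nucleons = 23(1.007276) + 28(1.0087) = 23.167348 + 28.2436 = 51.410948 u
Δm = 51.410948 − 50.9313 = 0.479648 u
In SI units: 0.479648 u × 1.6605×10⁻²⁷ kg/u = 7.9646e-28 kg

7.96e-28 kg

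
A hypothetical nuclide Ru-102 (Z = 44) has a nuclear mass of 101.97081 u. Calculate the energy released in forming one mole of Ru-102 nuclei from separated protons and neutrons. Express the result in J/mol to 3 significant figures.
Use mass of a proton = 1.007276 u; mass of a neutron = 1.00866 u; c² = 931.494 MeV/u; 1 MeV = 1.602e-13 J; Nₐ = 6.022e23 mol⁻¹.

Z = 44, so N = A − Z = 102 − 44 = 58.
Total constituent mass: 44 × 1.007276 + 58 × 1.00866 = 102.822424 u
Mass defect Δm = 102.822424 − 101.97081 = 0.851614 u
Binding energy = Δm·c² = 0.851614 × 931.494 MeV/u = 793.273 MeV
Per nucleus in joules: 793.273 MeV × 1.602e-13 J/MeV = 1.2708e-10 J
Per mole: 1.2708e-10 J × 6.022e23 mol⁻¹ = 7.6528e+13 J/mol

7.65e+13 J/mol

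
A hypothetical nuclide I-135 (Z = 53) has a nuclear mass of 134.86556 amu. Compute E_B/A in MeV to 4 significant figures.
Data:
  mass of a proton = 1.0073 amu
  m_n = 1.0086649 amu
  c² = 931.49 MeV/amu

8.500 MeV/nucleon

Total constituent mass: 53 × 1.0073 + 82 × 1.0086649 = 136.0974218 amu
The mass defect is 136.0974218 − 134.86556 = 1.2318618 amu.
Binding energy = Δm·c² = 1.2318618 × 931.49 MeV/amu = 1147.47 MeV
BE/A = 1147.47 MeV / 135 = 8.500 MeV/nucleon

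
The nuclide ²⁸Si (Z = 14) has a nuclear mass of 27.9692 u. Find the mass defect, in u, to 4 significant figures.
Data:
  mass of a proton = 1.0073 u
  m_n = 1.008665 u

The nucleus contains 14 protons and 28 − 14 = 14 neutrons.
Total constituent mass: 14 × 1.0073 + 14 × 1.008665 = 28.223510 u
Δm = 28.223510 − 27.9692 = 0.254310 u

0.2543 u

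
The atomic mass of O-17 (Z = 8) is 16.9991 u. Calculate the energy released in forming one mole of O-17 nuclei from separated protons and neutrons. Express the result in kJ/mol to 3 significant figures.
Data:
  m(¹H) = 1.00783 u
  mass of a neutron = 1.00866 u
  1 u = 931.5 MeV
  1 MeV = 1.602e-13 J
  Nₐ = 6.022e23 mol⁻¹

1.27e+10 kJ/mol

Σm = 8·m(¹H) + 9·m_n = 8.06264 + 9.07794 = 17.14058 u
The mass defect is 17.14058 − 16.9991 = 0.14148 u.
Binding energy = Δm·c² = 0.14148 × 931.5 MeV/u = 131.789 MeV
Per nucleus in joules: 131.789 MeV × 1.602e-13 J/MeV = 2.1113e-11 J
Per mole: 2.1113e-11 J × 6.022e23 mol⁻¹ = 1.2714e+13 J/mol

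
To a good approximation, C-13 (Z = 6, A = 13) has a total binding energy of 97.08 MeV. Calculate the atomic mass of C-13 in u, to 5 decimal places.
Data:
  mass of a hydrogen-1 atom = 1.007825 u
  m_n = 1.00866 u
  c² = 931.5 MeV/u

Mass defect = 97.08 MeV / (931.5 MeV/u) = 0.1042190 u
Constituent mass = 6(1.007825) + 7(1.00866) = 13.107570 u
Atomic mass = 13.107570 − 0.1042190 = 13.0033510 u ≈ 13.00335 u (to 5 decimal places)

13.00335 u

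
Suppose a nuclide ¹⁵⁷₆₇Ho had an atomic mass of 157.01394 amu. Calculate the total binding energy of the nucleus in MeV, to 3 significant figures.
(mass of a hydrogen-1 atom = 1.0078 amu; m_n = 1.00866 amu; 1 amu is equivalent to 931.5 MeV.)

1200 MeV

The nucleus contains 67 protons and 157 − 67 = 90 neutrons.
Σm = 67·m(¹H) + 90·m_n = 67.5226 + 90.77940 = 158.30200 amu
Mass defect Δm = 158.30200 − 157.01394 = 1.28806 amu
Binding energy = Δm·c² = 1.28806 × 931.5 MeV/amu = 1199.83 MeV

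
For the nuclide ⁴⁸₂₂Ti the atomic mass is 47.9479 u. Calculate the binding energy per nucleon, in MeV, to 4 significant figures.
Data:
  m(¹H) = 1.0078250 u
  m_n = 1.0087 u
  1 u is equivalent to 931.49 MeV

Z = 22, so N = A − Z = 48 − 22 = 26.
Σm = 22·m(¹H) + 26·m_n = 22.1721500 + 26.2262 = 48.3983500 u
The mass defect is 48.3983500 − 47.9479 = 0.4504500 u.
Converting to energy: 0.4504500 u × 931.49 MeV/u = 419.590 MeV
Per nucleon: 419.590 / 48 = 8.741 MeV

8.741 MeV/nucleon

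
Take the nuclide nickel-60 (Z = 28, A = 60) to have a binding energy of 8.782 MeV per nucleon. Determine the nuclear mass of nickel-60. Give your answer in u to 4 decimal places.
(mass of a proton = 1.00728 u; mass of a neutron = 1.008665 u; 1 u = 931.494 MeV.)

Total binding energy = 60 × 8.782 = 526.920 MeV
Mass defect = 526.920 MeV / (931.494 MeV/u) = 0.565672 u
Constituent mass = 28(1.00728) + 32(1.008665) = 60.481120 u
Nuclear mass = 60.481120 − 0.565672 = 59.915448 u ≈ 59.9154 u (to 4 decimal places)

59.9154 u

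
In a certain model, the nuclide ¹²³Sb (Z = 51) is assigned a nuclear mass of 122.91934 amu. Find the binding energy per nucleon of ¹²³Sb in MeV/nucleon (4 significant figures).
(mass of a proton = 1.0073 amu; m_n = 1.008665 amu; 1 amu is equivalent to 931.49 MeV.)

8.155 MeV/nucleon

Z = 51, so N = A − Z = 123 − 51 = 72.
Total constituent mass: 51 × 1.0073 + 72 × 1.008665 = 123.996180 amu
Mass defect Δm = 123.996180 − 122.91934 = 1.076840 amu
Binding energy = Δm·c² = 1.076840 × 931.49 MeV/amu = 1003.07 MeV
BE/A = 1003.07 MeV / 123 = 8.155 MeV/nucleon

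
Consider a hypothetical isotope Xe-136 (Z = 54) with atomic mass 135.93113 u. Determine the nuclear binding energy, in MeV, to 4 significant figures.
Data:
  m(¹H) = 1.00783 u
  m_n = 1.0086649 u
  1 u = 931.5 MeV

Total constituent mass: 54 × 1.00783 + 82 × 1.0086649 = 137.1333418 u
Δm = 137.1333418 − 135.93113 = 1.2022118 u
E_B = 1.2022118 × 931.5 = 1119.86 MeV

1120 MeV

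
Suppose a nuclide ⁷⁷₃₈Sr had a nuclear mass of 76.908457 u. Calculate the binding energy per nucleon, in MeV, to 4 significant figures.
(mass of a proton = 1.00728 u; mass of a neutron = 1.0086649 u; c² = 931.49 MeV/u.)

Total constituent mass: 38 × 1.00728 + 39 × 1.0086649 = 77.6145711 u
Mass defect Δm = 77.6145711 − 76.908457 = 0.7061141 u
E_B = 0.7061141 × 931.49 = 657.738 MeV
Per nucleon: 657.738 / 77 = 8.542 MeV

8.542 MeV/nucleon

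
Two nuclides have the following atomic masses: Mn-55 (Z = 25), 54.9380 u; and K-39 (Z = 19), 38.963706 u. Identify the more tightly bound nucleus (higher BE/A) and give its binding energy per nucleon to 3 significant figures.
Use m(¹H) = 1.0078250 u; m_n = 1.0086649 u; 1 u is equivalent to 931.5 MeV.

Mn-55: Σm = 25(1.0078250) + 30(1.0086649) = 55.4555720 u; Δm = 0.5175720 u; E_B = 482.12 MeV; E_B/A = 8.766 MeV
K-39: Σm = 19(1.0078250) + 20(1.0086649) = 39.3219730 u; Δm = 0.3582670 u; E_B = 333.73 MeV; E_B/A = 8.557 MeV
Mn-55 has the higher binding energy per nucleon, so it is the more tightly bound nucleus.

Mn-55; 8.77 MeV/nucleon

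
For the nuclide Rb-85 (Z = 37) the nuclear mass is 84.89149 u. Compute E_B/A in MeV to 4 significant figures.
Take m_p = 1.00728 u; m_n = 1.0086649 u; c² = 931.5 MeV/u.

8.699 MeV/nucleon

With 37 protons and 48 neutrons (A = 85):
Mass of separated nucleons = 37(1.00728) + 48(1.0086649) = 37.26936 + 48.4159152 = 85.6852752 u
Mass defect Δm = 85.6852752 − 84.89149 = 0.7937852 u
Converting to energy: 0.7937852 u × 931.5 MeV/u = 739.411 MeV
Dividing by A = 85 gives 8.699 MeV per nucleon.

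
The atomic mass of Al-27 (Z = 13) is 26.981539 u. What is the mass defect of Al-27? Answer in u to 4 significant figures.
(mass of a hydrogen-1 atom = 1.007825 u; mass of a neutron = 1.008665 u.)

0.2415 u

Σm = 13·m(¹H) + 14·m_n = 13.101725 + 14.121310 = 27.223035 u
Δm = 27.223035 − 26.981539 = 0.241496 u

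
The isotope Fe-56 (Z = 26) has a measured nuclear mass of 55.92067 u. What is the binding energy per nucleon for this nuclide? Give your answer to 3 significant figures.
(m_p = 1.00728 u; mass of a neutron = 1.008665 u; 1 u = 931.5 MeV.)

Z = 26, so N = A − Z = 56 − 26 = 30.
Σm = 26·m_p + 30·m_n = 26.18928 + 30.259950 = 56.449230 u
Mass defect Δm = 56.449230 − 55.92067 = 0.528560 u
Binding energy = Δm·c² = 0.528560 × 931.5 MeV/u = 492.354 MeV
BE/A = 492.354 MeV / 56 = 8.792 MeV/nucleon

8.79 MeV/nucleon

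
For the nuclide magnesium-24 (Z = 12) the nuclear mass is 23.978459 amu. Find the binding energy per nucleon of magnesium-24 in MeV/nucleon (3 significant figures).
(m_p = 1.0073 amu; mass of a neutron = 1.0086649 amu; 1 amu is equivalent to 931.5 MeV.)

The nucleus contains 12 protons and 24 − 12 = 12 neutrons.
Σm = 12·m_p + 12·m_n = 12.0876 + 12.1039788 = 24.1915788 amu
Δm = 24.1915788 − 23.978459 = 0.2131198 amu
E_B = 0.2131198 × 931.5 = 198.521 MeV
BE/A = 198.521 MeV / 24 = 8.272 MeV/nucleon

8.27 MeV/nucleon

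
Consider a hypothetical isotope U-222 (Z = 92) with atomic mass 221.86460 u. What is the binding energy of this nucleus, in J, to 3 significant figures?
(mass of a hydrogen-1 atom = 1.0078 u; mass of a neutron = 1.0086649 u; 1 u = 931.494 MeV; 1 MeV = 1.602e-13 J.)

The nucleus contains 92 protons and 222 − 92 = 130 neutrons.
Total constituent mass: 92 × 1.0078 + 130 × 1.0086649 = 223.8440370 u
The mass defect is 223.8440370 − 221.86460 = 1.9794370 u.
Binding energy = Δm·c² = 1.9794370 × 931.494 MeV/u = 1843.83 MeV
In joules: 1843.83 MeV × 1.602e-13 J/MeV = 2.9538e-10 J

2.95e-10 J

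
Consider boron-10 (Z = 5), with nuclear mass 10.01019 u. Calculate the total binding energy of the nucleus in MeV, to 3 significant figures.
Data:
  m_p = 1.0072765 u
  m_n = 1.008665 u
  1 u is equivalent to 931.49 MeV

Mass of separated nucleons = 5(1.0072765) + 5(1.008665) = 5.0363825 + 5.043325 = 10.0797075 u
Δm = 10.0797075 − 10.01019 = 0.0695175 u
Binding energy = Δm·c² = 0.0695175 × 931.49 MeV/u = 64.7549 MeV

64.8 MeV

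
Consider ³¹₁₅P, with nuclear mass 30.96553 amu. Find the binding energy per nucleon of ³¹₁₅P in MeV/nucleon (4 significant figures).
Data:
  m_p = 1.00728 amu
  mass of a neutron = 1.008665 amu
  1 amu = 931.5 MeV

8.483 MeV/nucleon

Z = 15, so N = A − Z = 31 − 15 = 16.
Total constituent mass: 15 × 1.00728 + 16 × 1.008665 = 31.247840 amu
The mass defect is 31.247840 − 30.96553 = 0.282310 amu.
E_B = 0.282310 × 931.5 = 262.972 MeV
Per nucleon: 262.972 / 31 = 8.483 MeV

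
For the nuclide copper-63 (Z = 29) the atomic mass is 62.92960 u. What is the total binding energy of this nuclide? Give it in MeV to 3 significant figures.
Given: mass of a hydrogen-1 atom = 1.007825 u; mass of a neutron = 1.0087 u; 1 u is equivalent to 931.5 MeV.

552 MeV

With 29 protons and 34 neutrons (A = 63):
Σm = 29·m(¹H) + 34·m_n = 29.226925 + 34.2958 = 63.522725 u
Mass defect Δm = 63.522725 − 62.92960 = 0.593125 u
E_B = 0.593125 × 931.5 = 552.496 MeV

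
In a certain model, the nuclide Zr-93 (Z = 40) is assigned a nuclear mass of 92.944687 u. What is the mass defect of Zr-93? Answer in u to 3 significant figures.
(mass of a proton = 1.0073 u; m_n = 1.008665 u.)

The nucleus contains 40 protons and 93 − 40 = 53 neutrons.
Mass of separated nucleons = 40(1.0073) + 53(1.008665) = 40.2920 + 53.459245 = 93.751245 u
The mass defect is 93.751245 − 92.944687 = 0.806558 u.

0.807 u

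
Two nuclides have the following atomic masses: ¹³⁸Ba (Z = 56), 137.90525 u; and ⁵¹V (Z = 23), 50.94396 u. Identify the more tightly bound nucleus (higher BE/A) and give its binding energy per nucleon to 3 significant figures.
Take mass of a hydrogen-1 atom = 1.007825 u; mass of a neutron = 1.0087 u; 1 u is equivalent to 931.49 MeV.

¹³⁸Ba: Σm = 56(1.007825) + 82(1.0087) = 139.151600 u; Δm = 1.246350 u; E_B = 1161.0 MeV; E_B/A = 8.413 MeV
⁵¹V: Σm = 23(1.007825) + 28(1.0087) = 51.423575 u; Δm = 0.479615 u; E_B = 446.76 MeV; E_B/A = 8.760 MeV
⁵¹V has the higher binding energy per nucleon, so it is the more tightly bound nucleus.

⁵¹V; 8.76 MeV/nucleon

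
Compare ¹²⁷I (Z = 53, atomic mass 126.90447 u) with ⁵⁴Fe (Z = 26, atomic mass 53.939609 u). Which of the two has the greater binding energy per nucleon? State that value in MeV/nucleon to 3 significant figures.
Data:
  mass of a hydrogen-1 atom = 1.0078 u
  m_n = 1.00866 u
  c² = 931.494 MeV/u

¹²⁷I: Σm = 53(1.0078) + 74(1.00866) = 128.05424 u; Δm = 1.14977 u; E_B = 1071.0 MeV; E_B/A = 8.433 MeV
⁵⁴Fe: Σm = 26(1.0078) + 28(1.00866) = 54.44528 u; Δm = 0.505671 u; E_B = 471.03 MeV; E_B/A = 8.723 MeV
⁵⁴Fe has the higher binding energy per nucleon, so it is the more tightly bound nucleus.

⁵⁴Fe; 8.72 MeV/nucleon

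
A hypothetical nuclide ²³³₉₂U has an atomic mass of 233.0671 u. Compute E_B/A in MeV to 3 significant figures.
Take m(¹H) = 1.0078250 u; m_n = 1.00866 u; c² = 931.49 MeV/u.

7.49 MeV/nucleon

Mass of separated nucleons = 92(1.0078250) + 141(1.00866) = 92.7199000 + 142.22106 = 234.9409600 u
Δm = 234.9409600 − 233.0671 = 1.8738600 u
Converting to energy: 1.8738600 u × 931.49 MeV/u = 1745.48 MeV
Per nucleon: 1745.48 / 233 = 7.491 MeV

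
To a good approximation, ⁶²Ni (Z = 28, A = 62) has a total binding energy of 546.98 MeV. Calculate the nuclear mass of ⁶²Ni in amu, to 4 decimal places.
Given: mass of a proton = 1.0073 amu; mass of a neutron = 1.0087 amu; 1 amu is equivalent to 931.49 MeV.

Mass defect = 546.98 MeV / (931.49 MeV/amu) = 0.587210 amu
Constituent mass = 28(1.0073) + 34(1.0087) = 62.5002 amu
Nuclear mass = 62.5002 − 0.587210 = 61.912990 amu ≈ 61.9130 amu (to 4 decimal places)

61.9130 amu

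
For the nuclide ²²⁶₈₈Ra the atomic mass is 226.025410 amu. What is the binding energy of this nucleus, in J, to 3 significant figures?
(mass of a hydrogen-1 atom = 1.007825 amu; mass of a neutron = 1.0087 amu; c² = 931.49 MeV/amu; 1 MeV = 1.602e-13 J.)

Total constituent mass: 88 × 1.007825 + 138 × 1.0087 = 227.889200 amu
Δm = 227.889200 − 226.025410 = 1.863790 amu
E_B = 1.863790 × 931.49 = 1736.10 MeV
In joules: 1736.10 MeV × 1.602e-13 J/MeV = 2.7812e-10 J

2.78e-10 J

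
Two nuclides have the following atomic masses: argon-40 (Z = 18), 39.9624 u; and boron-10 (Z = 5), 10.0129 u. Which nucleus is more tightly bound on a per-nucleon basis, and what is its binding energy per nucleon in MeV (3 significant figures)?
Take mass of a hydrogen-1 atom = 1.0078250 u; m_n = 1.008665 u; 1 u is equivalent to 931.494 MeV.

argon-40: Σm = 18(1.0078250) + 22(1.008665) = 40.3314800 u; Δm = 0.3690800 u; E_B = 343.796 MeV; E_B/A = 8.5949 MeV
boron-10: Σm = 5(1.0078250) + 5(1.008665) = 10.0824500 u; Δm = 0.0695500 u; E_B = 64.785 MeV; E_B/A = 6.479 MeV
argon-40 has the higher binding energy per nucleon, so it is the more tightly bound nucleus.

argon-40; 8.59 MeV/nucleon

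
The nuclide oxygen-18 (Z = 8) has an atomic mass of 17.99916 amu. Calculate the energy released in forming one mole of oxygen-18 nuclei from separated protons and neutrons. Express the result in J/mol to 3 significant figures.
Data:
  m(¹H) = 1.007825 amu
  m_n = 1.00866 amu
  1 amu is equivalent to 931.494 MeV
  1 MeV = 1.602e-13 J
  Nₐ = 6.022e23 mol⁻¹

1.35e+13 J/mol

Mass of separated nucleons = 8(1.007825) + 10(1.00866) = 8.062600 + 10.08660 = 18.149200 amu
Δm = 18.149200 − 17.99916 = 0.150040 amu
E_B = 0.150040 × 931.494 = 139.761 MeV
Per nucleus in joules: 139.761 MeV × 1.602e-13 J/MeV = 2.2390e-11 J
Per mole: 2.2390e-11 J × 6.022e23 mol⁻¹ = 1.3483e+13 J/mol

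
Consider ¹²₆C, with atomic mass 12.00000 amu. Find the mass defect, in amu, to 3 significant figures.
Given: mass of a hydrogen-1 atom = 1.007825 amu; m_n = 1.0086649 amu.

0.0989 amu

Total constituent mass: 6 × 1.007825 + 6 × 1.0086649 = 12.0989394 amu
Δm = 12.0989394 − 12.00000 = 0.0989394 amu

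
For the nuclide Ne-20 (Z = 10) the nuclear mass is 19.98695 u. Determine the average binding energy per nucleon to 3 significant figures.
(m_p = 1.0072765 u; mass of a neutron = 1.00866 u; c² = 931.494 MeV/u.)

8.03 MeV/nucleon

The nucleus contains 10 protons and 20 − 10 = 10 neutrons.
Σm = 10·m_p + 10·m_n = 10.0727650 + 10.08660 = 20.1593650 u
Δm = 20.1593650 − 19.98695 = 0.1724150 u
Converting to energy: 0.1724150 u × 931.494 MeV/u = 160.604 MeV
Dividing by A = 20 gives 8.030 MeV per nucleon.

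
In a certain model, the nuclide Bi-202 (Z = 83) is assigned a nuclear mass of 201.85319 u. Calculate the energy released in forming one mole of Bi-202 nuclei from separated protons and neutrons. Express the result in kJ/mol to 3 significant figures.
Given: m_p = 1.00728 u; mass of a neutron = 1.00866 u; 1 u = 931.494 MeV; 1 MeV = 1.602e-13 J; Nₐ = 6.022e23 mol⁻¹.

The nucleus contains 83 protons and 202 − 83 = 119 neutrons.
Total constituent mass: 83 × 1.00728 + 119 × 1.00866 = 203.63478 u
Mass defect Δm = 203.63478 − 201.85319 = 1.78159 u
Converting to energy: 1.78159 u × 931.494 MeV/u = 1659.54 MeV
Per nucleus in joules: 1659.54 MeV × 1.602e-13 J/MeV = 2.6586e-10 J
Per mole: 2.6586e-10 J × 6.022e23 mol⁻¹ = 1.6010e+14 J/mol

1.60e+11 kJ/mol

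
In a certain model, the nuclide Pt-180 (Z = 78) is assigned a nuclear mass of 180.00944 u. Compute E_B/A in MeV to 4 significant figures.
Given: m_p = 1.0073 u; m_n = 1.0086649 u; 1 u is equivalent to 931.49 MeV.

7.471 MeV/nucleon

Z = 78, so N = A − Z = 180 − 78 = 102.
Σm = 78·m_p + 102·m_n = 78.5694 + 102.8838198 = 181.4532198 u
Mass defect Δm = 181.4532198 − 180.00944 = 1.4437798 u
Converting to energy: 1.4437798 u × 931.49 MeV/u = 1344.866 MeV
Per nucleon: 1344.866 / 180 = 7.471 MeV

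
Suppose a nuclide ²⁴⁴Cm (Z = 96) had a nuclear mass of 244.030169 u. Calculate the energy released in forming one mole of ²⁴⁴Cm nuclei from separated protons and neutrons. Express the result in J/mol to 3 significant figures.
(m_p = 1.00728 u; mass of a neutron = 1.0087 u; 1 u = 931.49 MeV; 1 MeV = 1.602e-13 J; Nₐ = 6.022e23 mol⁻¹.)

Z = 96, so N = A − Z = 244 − 96 = 148.
Total constituent mass: 96 × 1.00728 + 148 × 1.0087 = 245.98648 u
Δm = 245.98648 − 244.030169 = 1.956311 u
Converting to energy: 1.956311 u × 931.49 MeV/u = 1822.28 MeV
Per nucleus in joules: 1822.28 MeV × 1.602e-13 J/MeV = 2.9193e-10 J
Per mole: 2.9193e-10 J × 6.022e23 mol⁻¹ = 1.7580e+14 J/mol

1.76e+14 J/mol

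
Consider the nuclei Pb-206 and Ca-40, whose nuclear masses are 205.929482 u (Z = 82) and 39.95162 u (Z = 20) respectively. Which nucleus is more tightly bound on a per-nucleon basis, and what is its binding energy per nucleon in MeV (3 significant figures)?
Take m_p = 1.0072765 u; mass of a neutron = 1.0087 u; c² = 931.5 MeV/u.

Pb-206: Σm = 82(1.0072765) + 124(1.0087) = 207.6754730 u; Δm = 1.7459910 u; E_B = 1626.4 MeV; E_B/A = 7.895 MeV
Ca-40: Σm = 20(1.0072765) + 20(1.0087) = 40.3195300 u; Δm = 0.3679100 u; E_B = 342.71 MeV; E_B/A = 8.568 MeV
Ca-40 has the higher binding energy per nucleon, so it is the more tightly bound nucleus.

Ca-40; 8.57 MeV/nucleon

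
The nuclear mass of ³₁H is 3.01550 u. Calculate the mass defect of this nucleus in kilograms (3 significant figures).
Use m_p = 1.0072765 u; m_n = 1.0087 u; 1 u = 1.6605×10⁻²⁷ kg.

1.52e-29 kg

With 1 protons and 2 neutrons (A = 3):
Total constituent mass: 1 × 1.0072765 + 2 × 1.0087 = 3.0246765 u
Δm = 3.0246765 − 3.01550 = 0.0091765 u
In SI units: 0.0091765 u × 1.6605×10⁻²⁷ kg/u = 1.5238e-29 kg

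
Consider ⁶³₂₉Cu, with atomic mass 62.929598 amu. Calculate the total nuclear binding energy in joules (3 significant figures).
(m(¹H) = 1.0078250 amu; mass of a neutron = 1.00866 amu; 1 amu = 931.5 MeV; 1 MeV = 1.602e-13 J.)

Σm = 29·m(¹H) + 34·m_n = 29.2269250 + 34.29444 = 63.5213650 amu
Δm = 63.5213650 − 62.929598 = 0.5917670 amu
E_B = 0.5917670 × 931.5 = 551.231 MeV
In joules: 551.231 MeV × 1.602e-13 J/MeV = 8.8307e-11 J

8.83e-11 J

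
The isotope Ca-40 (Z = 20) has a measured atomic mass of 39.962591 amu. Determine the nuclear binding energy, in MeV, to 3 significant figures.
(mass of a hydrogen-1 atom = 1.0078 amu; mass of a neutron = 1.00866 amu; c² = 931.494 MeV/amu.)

341 MeV

With 20 protons and 20 neutrons (A = 40):
Mass of separated nucleons = 20(1.0078) + 20(1.00866) = 20.1560 + 20.17320 = 40.32920 amu
Mass defect Δm = 40.32920 − 39.962591 = 0.366609 amu
E_B = 0.366609 × 931.494 = 341.494 MeV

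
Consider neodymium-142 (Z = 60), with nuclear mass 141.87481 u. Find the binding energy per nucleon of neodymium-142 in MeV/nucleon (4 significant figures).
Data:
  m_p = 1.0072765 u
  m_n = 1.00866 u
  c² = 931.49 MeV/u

8.343 MeV/nucleon

The nucleus contains 60 protons and 142 − 60 = 82 neutrons.
Σm = 60·m_p + 82·m_n = 60.4365900 + 82.71012 = 143.1467100 u
Mass defect Δm = 143.1467100 − 141.87481 = 1.2719000 u
Converting to energy: 1.2719000 u × 931.49 MeV/u = 1184.76 MeV
Dividing by A = 142 gives 8.343 MeV per nucleon.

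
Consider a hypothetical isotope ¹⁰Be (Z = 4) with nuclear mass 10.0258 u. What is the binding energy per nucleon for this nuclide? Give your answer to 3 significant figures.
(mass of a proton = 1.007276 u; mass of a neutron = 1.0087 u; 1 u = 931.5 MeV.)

Σm = 4·m_p + 6·m_n = 4.029104 + 6.0522 = 10.081304 u
The mass defect is 10.081304 − 10.0258 = 0.055504 u.
E_B = 0.055504 × 931.5 = 51.7020 MeV
Dividing by A = 10 gives 5.170 MeV per nucleon.

5.17 MeV/nucleon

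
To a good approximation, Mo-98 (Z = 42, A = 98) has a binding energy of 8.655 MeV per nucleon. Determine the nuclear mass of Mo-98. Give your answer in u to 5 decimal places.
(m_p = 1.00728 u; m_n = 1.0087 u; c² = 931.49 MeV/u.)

Total binding energy = 98 × 8.655 = 848.190 MeV
Mass defect = 848.190 MeV / (931.49 MeV/u) = 0.9105734 u
Constituent mass = 42(1.00728) + 56(1.0087) = 98.79296 u
Nuclear mass = 98.79296 − 0.9105734 = 97.8823866 u ≈ 97.88239 u (to 5 decimal places)

97.88239 u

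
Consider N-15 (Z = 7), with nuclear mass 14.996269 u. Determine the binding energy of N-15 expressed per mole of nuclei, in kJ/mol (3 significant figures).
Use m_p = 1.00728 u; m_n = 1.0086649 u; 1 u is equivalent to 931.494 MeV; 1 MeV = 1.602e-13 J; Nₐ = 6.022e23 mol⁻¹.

Mass of separated nucleons = 7(1.00728) + 8(1.0086649) = 7.05096 + 8.0693192 = 15.1202792 u
Mass defect Δm = 15.1202792 − 14.996269 = 0.1240102 u
E_B = 0.1240102 × 931.494 = 115.515 MeV
Per nucleus in joules: 115.515 MeV × 1.602e-13 J/MeV = 1.8506e-11 J
Per mole: 1.8506e-11 J × 6.022e23 mol⁻¹ = 1.1144e+13 J/mol

1.11e+10 kJ/mol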